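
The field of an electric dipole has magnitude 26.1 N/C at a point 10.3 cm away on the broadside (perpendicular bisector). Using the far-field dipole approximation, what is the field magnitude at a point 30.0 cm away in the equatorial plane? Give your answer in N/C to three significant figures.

Dipole fields scale as 1/r³ in the far field; the geometry is the same at both points.
E₂ = E₁ · (r₁/r₂)³ = 26.1 · (10.3/30.0)³.
(r₁/r₂)³ = (0.3433)³ = 0.04047.
E₂ ≈ 1.056 N/C.

E ≈ 1.06 N/C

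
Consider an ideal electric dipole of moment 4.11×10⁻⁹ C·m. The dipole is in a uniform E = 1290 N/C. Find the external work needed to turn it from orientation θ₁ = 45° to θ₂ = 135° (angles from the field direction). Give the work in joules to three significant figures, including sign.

W ≈ 7.50×10⁻⁶ J

W_ext = ΔU = U(θ₂) − U(θ₁) = −pE cosθ₂ − (−pE cosθ₁) = pE(cosθ₁ − cosθ₂).
W = (4.11×10⁻⁹)(1290)·(cos45° − cos135°) = (5.302×10⁻⁶)·(+1.4142) = 7.498×10⁻⁶ J.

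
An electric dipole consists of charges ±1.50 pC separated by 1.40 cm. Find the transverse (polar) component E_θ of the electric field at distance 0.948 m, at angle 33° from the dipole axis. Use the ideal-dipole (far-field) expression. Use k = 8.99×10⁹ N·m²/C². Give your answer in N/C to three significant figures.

Dipole moment p = qd = (1.50×10⁻¹² C)(0.0140 m) = 2.10×10⁻¹⁴ C·m.
For a dipole, E_θ = (kp sinθ)/r³.
kp/r³ = (8.99×10⁹)(2.10×10⁻¹⁴)/(0.948)³ = 2.216×10⁻⁴ N/C.
E_θ = 2.216×10⁻⁴·sin33° = 1.207×10⁻⁴ N/C.

E_θ ≈ 1.21×10⁻⁴ N/C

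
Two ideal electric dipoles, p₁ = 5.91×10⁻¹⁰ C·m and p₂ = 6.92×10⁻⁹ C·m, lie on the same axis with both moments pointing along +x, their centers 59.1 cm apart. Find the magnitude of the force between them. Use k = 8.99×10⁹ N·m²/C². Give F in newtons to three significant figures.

On-axis field of dipole 1 at distance r: E = 2kp₁/r³. Force on dipole 2 is F = p₂·dE/dr (gradient along axis).
dE/dr = −6kp₁/r⁴, so |F| = 6kp₁p₂/r⁴ (attractive for aligned moments).
F = 6(8.99×10⁹)(5.91×10⁻¹⁰)(6.92×10⁻⁹)/(0.591)⁴ = 1.808×10⁻⁶ N.

F ≈ 1.81×10⁻⁶ N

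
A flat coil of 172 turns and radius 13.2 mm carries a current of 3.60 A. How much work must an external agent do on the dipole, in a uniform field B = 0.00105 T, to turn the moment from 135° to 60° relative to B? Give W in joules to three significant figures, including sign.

W ≈ -4.30×10⁻⁴ J

m = NIA = NIπa² = 172·(3.60)·π·(0.0132)² = 0.3389 A·m².
W_ext = ΔU = −mB cosθ₂ + mB cosθ₁ = mB(cosθ₁ − cosθ₂).
W = (0.3389)(0.00105)·(cos135° − cos60°) = (3.558×10⁻⁴)·(-1.2071) = -4.295×10⁻⁴ J.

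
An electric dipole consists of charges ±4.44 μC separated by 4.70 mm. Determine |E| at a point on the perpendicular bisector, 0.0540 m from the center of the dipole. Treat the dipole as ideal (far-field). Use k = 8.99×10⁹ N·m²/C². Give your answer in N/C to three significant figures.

E ≈ 1.19×10⁶ N/C

Dipole moment p = qd = (4.44×10⁻⁶ C)(0.00470 m) = 2.087×10⁻⁸ C·m.
On the perpendicular bisector E = kp/r³ (half the axial value at the same distance).
E = (8.99×10⁹)(2.087×10⁻⁸) / (0.0540)³ = 1.192×10⁶ N/C.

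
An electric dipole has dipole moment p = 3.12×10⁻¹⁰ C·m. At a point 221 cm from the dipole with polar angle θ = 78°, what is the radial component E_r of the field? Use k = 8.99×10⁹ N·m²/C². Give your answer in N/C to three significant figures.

E_r ≈ 0.108 N/C

For a dipole, E_r = (2kp cosθ)/r³.
kp/r³ = (8.99×10⁹)(3.12×10⁻¹⁰)/(2.21)³ = 0.2599 N/C.
E_r = 2·0.2599·cos78° = 0.1081 N/C.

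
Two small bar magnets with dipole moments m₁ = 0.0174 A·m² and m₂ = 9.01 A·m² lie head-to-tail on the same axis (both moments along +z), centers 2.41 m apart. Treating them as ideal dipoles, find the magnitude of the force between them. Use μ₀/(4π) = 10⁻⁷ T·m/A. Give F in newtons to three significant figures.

On-axis B of dipole 1: B = (μ₀/4π)·2m₁/r³. Force on dipole 2: F = m₂·dB/dr.
dB/dr = −(μ₀/4π)·6m₁/r⁴, so |F| = (μ₀/4π)·6m₁m₂/r⁴.
F = 6(10⁻⁷)(0.0174)(9.01)/(2.41)⁴ = 2.788×10⁻⁹ N.

F ≈ 2.79×10⁻⁹ N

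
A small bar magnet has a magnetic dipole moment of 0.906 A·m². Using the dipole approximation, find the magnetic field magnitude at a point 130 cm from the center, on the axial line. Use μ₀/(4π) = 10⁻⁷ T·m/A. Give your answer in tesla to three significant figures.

On axis B = (μ₀/4π)·2m/r³.
B = 2·(10⁻⁷)·(0.906) / (1.30)³ = 8.248×10⁻⁸ T.

B ≈ 8.25×10⁻⁸ T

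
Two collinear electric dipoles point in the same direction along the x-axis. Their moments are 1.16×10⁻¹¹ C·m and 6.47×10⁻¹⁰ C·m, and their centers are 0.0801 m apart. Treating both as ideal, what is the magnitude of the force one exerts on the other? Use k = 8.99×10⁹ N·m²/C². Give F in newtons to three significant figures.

On-axis field of dipole 1 at distance r: E = 2kp₁/r³. Force on dipole 2 is F = p₂·dE/dr (gradient along axis).
dE/dr = −6kp₁/r⁴, so |F| = 6kp₁p₂/r⁴ (attractive for aligned moments).
F = 6(8.99×10⁹)(1.16×10⁻¹¹)(6.47×10⁻¹⁰)/(0.0801)⁴ = 9.834×10⁻⁶ N.

F ≈ 9.83×10⁻⁶ N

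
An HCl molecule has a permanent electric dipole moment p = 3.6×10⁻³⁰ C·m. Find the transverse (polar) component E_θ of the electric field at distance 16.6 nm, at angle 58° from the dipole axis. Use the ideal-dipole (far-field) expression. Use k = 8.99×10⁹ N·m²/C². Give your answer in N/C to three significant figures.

For a dipole, E_θ = (kp sinθ)/r³.
kp/r³ = (8.99×10⁹)(3.60×10⁻³⁰)/(1.66×10⁻⁸)³ = 7075 N/C.
E_θ = 7075·sin58° = 6000 N/C.

E_θ ≈ 6000 N/C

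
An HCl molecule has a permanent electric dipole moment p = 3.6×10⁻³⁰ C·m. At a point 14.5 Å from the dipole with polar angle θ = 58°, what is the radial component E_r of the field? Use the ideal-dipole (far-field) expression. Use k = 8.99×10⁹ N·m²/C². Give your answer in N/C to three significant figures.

For a dipole, E_r = (2kp cosθ)/r³.
kp/r³ = (8.99×10⁹)(3.60×10⁻³⁰)/(1.45×10⁻⁹)³ = 1.062×10⁷ N/C.
E_r = 2·1.062×10⁷·cos58° = 1.125×10⁷ N/C.

E_r ≈ 1.13×10⁷ N/C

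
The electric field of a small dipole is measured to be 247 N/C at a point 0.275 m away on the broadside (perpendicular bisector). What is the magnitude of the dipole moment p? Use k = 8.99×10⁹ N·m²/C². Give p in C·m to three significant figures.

p ≈ 5.71×10⁻¹⁰ C·m

In the equatorial plane E = kp/r³, so p = Er³/(k).
p = (247)·(0.275)³ / (8.99×10⁹) = 5.714×10⁻¹⁰ C·m.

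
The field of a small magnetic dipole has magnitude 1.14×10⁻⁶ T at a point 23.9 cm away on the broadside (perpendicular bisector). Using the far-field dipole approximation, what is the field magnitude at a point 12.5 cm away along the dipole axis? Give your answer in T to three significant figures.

B ≈ 1.59×10⁻⁵ T

Dipole fields scale as 1/r³ in the far field.
The axial field is twice the equatorial field at the same r, so the geometry factor is 2/1.
B₂ = B₁ · (2/1) · (r₁/r₂)³ = 1.14×10⁻⁶ · 2 · (23.9/12.5)³.
(r₁/r₂)³ = (1.912)³ = 6.99.
B₂ ≈ 1.594×10⁻⁵ T.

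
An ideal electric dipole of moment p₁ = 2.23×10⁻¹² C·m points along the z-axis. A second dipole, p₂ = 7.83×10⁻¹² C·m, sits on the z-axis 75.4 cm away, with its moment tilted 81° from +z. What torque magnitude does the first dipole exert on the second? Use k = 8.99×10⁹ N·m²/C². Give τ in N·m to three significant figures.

τ ≈ 7.23×10⁻¹³ N·m

The second dipole sits on the axis of the first, so the field there is axial: E₁ = 2kp₁/r³ along +z.
E₁ = 2(8.99×10⁹)(2.23×10⁻¹²)/(0.754)³ = 0.09354 N/C.
Torque on the second dipole: τ = p₂ E₁ sinθ.
τ = (7.83×10⁻¹²)(0.09354)·sin81° = 7.234×10⁻¹³ N·m.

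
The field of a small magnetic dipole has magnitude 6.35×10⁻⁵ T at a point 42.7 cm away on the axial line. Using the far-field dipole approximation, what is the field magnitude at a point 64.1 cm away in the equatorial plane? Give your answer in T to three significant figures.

B ≈ 9.39×10⁻⁶ T

Dipole fields scale as 1/r³ in the far field.
The axial field is twice the equatorial field at the same r, so the geometry factor is 1/2.
B₂ = B₁ · (1/2) · (r₁/r₂)³ = 6.35×10⁻⁵ · 0.5 · (42.7/64.1)³.
(r₁/r₂)³ = (0.6661)³ = 0.2956.
B₂ ≈ 9.385×10⁻⁶ T.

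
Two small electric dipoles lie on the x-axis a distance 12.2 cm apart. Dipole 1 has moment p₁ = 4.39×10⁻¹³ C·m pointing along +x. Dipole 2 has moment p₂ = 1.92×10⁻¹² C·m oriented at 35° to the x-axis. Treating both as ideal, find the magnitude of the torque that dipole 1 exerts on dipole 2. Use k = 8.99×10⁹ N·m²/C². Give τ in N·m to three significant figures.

The second dipole sits on the axis of the first, so the field there is axial: E₁ = 2kp₁/r³ along +x.
E₁ = 2(8.99×10⁹)(4.39×10⁻¹³)/(0.122)³ = 4.347 N/C.
Torque on the second dipole: τ = p₂ E₁ sinθ.
τ = (1.92×10⁻¹²)(4.347)·sin35° = 4.787×10⁻¹² N·m.

τ ≈ 4.79×10⁻¹² N·m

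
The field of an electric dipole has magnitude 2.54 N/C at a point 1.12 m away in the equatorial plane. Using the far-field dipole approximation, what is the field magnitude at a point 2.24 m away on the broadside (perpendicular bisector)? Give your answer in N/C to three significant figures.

Dipole fields scale as 1/r³ in the far field; the geometry is the same at both points.
E₂ = E₁ · (r₁/r₂)³ = 2.54 · (1.12/2.24)³.
(r₁/r₂)³ = (0.5)³ = 0.125.
E₂ ≈ 0.3175 N/C.

E ≈ 0.318 N/C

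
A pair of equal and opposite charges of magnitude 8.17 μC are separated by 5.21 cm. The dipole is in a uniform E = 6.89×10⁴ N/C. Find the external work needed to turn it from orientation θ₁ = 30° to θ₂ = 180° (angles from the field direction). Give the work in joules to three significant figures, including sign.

Dipole moment p = qd = (8.17×10⁻⁶ C)(0.0521 m) = 4.257×10⁻⁷ C·m.
W_ext = ΔU = U(θ₂) − U(θ₁) = −pE cosθ₂ − (−pE cosθ₁) = pE(cosθ₁ − cosθ₂).
W = (4.257×10⁻⁷)(6.89×10⁴)·(cos30° − cos180°) = (0.02933)·(+1.8660) = 0.05473 J.

W ≈ 0.0547 J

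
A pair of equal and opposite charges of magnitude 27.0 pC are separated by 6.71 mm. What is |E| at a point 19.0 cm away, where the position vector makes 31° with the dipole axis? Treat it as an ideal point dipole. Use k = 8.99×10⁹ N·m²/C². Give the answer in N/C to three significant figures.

Dipole moment p = qd = (2.70×10⁻¹¹ C)(0.00671 m) = 1.812×10⁻¹³ C·m.
At angle θ the dipole field magnitude is E = (kp/r³)·√(1 + 3cos²θ).
kp/r³ = (8.99×10⁹)(1.812×10⁻¹³) / (0.190)³ = 0.2375 N/C.
√(1 + 3cos²31°) = √(1 + 3·0.7347) = √3.2042 ≈ 1.7900.
E ≈ 0.2375 × 1.790 = 0.4251 N/C.

E ≈ 0.425 N/C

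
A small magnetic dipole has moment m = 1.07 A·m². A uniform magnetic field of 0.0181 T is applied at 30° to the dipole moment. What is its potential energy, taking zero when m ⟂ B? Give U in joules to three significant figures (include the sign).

U ≈ -0.0168 J

U = −m·B = −mB cosθ.
U = −(1.07)(0.0181)·cos30° = -0.01677 J.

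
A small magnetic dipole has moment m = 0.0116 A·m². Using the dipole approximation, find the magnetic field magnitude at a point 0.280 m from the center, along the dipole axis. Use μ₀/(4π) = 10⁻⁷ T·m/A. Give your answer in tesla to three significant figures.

On axis B = (μ₀/4π)·2m/r³.
B = 2·(10⁻⁷)·(0.0116) / (0.280)³ = 1.057×10⁻⁷ T.

B ≈ 1.06×10⁻⁷ T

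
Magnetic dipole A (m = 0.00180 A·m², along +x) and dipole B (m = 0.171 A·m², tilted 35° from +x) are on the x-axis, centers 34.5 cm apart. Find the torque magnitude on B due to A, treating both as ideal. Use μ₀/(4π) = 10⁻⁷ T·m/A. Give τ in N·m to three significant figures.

τ ≈ 8.60×10⁻¹⁰ N·m

Dipole B is on the axis of dipole A, so B₁ there is axial: B₁ = (μ₀/4π)·2m₁/r³ along +x.
B₁ = 2(10⁻⁷)(0.00180)/(0.345)³ = 8.767×10⁻⁹ T.
τ = m₂ B₁ sinθ.
τ = (0.171)(8.767×10⁻⁹)·sin35° = 8.599×10⁻¹⁰ N·m.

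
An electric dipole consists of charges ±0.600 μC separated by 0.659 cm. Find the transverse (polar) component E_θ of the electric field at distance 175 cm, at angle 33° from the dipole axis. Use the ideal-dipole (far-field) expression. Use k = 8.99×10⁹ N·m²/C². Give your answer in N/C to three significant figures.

E_θ ≈ 3.61 N/C

Dipole moment p = qd = (6.00×10⁻⁷ C)(0.00659 m) = 3.954×10⁻⁹ C·m.
For a dipole, E_θ = (kp sinθ)/r³.
kp/r³ = (8.99×10⁹)(3.954×10⁻⁹)/(1.75)³ = 6.633 N/C.
E_θ = 6.633·sin33° = 3.612 N/C.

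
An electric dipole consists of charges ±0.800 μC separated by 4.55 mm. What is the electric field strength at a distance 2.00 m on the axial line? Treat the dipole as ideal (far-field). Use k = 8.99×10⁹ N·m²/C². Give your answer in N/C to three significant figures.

E ≈ 8.18 N/C

Dipole moment p = qd = (8.00×10⁻⁷ C)(0.00455 m) = 3.64×10⁻⁹ C·m.
On the dipole axis E = 2kp/r³.
E = 2·(8.99×10⁹)(3.64×10⁻⁹) / (2.00)³ = 8.181 N/C.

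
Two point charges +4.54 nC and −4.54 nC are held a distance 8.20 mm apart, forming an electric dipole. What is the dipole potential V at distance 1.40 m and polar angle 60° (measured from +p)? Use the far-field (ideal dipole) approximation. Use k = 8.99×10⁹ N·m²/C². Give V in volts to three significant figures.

Dipole moment p = qd = (4.54×10⁻⁹ C)(0.00820 m) = 3.723×10⁻¹¹ C·m.
The dipole potential is V = kp cosθ / r².
V = (8.99×10⁹)(3.723×10⁻¹¹)·cos60° / (1.40)² = 0.08538 V.

V ≈ 0.0854 V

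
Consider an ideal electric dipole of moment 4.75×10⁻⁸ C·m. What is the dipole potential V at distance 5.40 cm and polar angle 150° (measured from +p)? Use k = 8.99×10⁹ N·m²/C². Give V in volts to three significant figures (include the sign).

The dipole potential is V = kp cosθ / r².
V = (8.99×10⁹)(4.75×10⁻⁸)·cos150° / (0.0540)² = -1.268×10⁵ V.

V ≈ -1.27×10⁵ V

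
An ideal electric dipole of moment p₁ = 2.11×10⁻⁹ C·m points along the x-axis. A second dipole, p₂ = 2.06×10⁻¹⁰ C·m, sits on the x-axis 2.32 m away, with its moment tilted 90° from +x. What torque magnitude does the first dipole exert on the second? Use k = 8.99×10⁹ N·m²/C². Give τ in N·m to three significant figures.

The second dipole sits on the axis of the first, so the field there is axial: E₁ = 2kp₁/r³ along +x.
E₁ = 2(8.99×10⁹)(2.11×10⁻⁹)/(2.32)³ = 3.038 N/C.
Torque on the second dipole: τ = p₂ E₁ sinθ.
τ = (2.06×10⁻¹⁰)(3.038)·sin90° = 6.259×10⁻¹⁰ N·m.

τ ≈ 6.26×10⁻¹⁰ N·m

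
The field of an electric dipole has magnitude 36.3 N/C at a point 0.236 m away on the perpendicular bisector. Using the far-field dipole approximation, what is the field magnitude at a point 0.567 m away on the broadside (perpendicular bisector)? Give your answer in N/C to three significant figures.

E ≈ 2.62 N/C

Dipole fields scale as 1/r³ in the far field; the geometry is the same at both points.
E₂ = E₁ · (r₁/r₂)³ = 36.3 · (0.236/0.567)³.
(r₁/r₂)³ = (0.4162)³ = 0.07211.
E₂ ≈ 2.618 N/C.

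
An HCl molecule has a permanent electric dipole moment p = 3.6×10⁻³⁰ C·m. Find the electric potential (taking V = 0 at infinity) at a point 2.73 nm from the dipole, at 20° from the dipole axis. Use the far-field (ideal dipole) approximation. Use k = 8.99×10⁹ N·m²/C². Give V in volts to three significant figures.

V ≈ 0.00408 V

The dipole potential is V = kp cosθ / r².
V = (8.99×10⁹)(3.60×10⁻³⁰)·cos20° / (2.73×10⁻⁹)² = 0.004081 V.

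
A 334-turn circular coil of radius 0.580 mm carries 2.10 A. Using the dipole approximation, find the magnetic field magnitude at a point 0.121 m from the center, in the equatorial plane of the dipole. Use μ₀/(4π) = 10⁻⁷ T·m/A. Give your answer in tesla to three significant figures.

m = NIA = NIπa² = 334·(2.10)·π·(5.80×10⁻⁴)² = 7.413×10⁻⁴ A·m².
In the equatorial plane B = (μ₀/4π)·m/r³ (half the axial value).
B = (10⁻⁷)·(7.413×10⁻⁴) / (0.121)³ = 4.184×10⁻⁸ T.

B ≈ 4.18×10⁻⁸ T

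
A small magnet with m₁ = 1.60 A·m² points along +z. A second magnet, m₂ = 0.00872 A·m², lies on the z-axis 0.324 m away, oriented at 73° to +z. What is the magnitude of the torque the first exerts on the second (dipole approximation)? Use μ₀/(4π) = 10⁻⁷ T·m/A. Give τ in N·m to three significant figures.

Dipole B is on the axis of dipole A, so B₁ there is axial: B₁ = (μ₀/4π)·2m₁/r³ along +z.
B₁ = 2(10⁻⁷)(1.60)/(0.324)³ = 9.408×10⁻⁶ T.
τ = m₂ B₁ sinθ.
τ = (0.00872)(9.408×10⁻⁶)·sin73° = 7.846×10⁻⁸ N·m.

τ ≈ 7.85×10⁻⁸ N·m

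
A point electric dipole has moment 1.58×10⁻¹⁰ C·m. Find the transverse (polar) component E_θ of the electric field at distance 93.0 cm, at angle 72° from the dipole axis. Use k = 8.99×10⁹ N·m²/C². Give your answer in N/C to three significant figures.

E_θ ≈ 1.68 N/C

For a dipole, E_θ = (kp sinθ)/r³.
kp/r³ = (8.99×10⁹)(1.58×10⁻¹⁰)/(0.930)³ = 1.766 N/C.
E_θ = 1.766·sin72° = 1.679 N/C.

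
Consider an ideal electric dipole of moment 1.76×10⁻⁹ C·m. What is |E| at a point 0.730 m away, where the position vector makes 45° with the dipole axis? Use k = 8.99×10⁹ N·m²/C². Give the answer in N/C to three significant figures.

At angle θ the dipole field magnitude is E = (kp/r³)·√(1 + 3cos²θ).
kp/r³ = (8.99×10⁹)(1.76×10⁻⁹) / (0.730)³ = 40.67 N/C.
√(1 + 3cos²45°) = √(1 + 3·0.5000) = √2.5000 ≈ 1.5811.
E ≈ 40.67 × 1.581 = 64.31 N/C.

E ≈ 64.3 N/C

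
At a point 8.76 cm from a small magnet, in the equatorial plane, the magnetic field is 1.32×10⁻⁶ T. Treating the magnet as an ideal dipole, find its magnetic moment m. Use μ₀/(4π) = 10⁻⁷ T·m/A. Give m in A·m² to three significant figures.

m ≈ 0.00887 A·m²

In the equatorial plane B = (μ₀/4π)·m/r³, so m = Br³·4π/(μ₀).
m = (1.32×10⁻⁶)·(0.0876)³ / (10⁻⁷) = 0.008873 A·m².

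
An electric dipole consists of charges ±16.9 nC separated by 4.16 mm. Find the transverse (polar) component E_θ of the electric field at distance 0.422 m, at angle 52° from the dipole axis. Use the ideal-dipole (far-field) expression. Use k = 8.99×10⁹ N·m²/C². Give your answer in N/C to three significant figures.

Dipole moment p = qd = (1.69×10⁻⁸ C)(0.00416 m) = 7.03×10⁻¹¹ C·m.
For a dipole, E_θ = (kp sinθ)/r³.
kp/r³ = (8.99×10⁹)(7.03×10⁻¹¹)/(0.422)³ = 8.410 N/C.
E_θ = 8.410·sin52° = 6.627 N/C.

E_θ ≈ 6.63 N/C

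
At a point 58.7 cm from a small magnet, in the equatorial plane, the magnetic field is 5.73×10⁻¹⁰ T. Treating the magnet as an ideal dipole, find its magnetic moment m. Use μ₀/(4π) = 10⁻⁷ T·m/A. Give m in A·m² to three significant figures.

m ≈ 0.00116 A·m²

In the equatorial plane B = (μ₀/4π)·m/r³, so m = Br³·4π/(μ₀).
m = (5.73×10⁻¹⁰)·(0.587)³ / (10⁻⁷) = 0.001159 A·m².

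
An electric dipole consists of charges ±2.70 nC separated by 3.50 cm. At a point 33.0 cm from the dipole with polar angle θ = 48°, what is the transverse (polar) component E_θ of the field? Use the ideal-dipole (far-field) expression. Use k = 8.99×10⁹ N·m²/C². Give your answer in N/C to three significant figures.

E_θ ≈ 17.6 N/C

Dipole moment p = qd = (2.70×10⁻⁹ C)(0.0350 m) = 9.45×10⁻¹¹ C·m.
For a dipole, E_θ = (kp sinθ)/r³.
kp/r³ = (8.99×10⁹)(9.45×10⁻¹¹)/(0.330)³ = 23.64 N/C.
E_θ = 23.64·sin48° = 17.57 N/C.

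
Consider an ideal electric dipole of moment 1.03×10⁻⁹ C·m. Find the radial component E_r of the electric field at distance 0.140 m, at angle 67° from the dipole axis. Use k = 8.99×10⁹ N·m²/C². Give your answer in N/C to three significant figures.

E_r ≈ 2640 N/C

For a dipole, E_r = (2kp cosθ)/r³.
kp/r³ = (8.99×10⁹)(1.03×10⁻⁹)/(0.140)³ = 3375 N/C.
E_r = 2·3375·cos67° = 2637 N/C.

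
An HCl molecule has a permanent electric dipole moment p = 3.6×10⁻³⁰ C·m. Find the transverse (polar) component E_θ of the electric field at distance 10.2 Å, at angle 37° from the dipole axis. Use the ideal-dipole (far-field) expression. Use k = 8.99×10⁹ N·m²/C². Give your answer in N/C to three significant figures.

For a dipole, E_θ = (kp sinθ)/r³.
kp/r³ = (8.99×10⁹)(3.60×10⁻³⁰)/(1.02×10⁻⁹)³ = 3.050×10⁷ N/C.
E_θ = 3.050×10⁷·sin37° = 1.835×10⁷ N/C.

E_θ ≈ 1.84×10⁷ N/C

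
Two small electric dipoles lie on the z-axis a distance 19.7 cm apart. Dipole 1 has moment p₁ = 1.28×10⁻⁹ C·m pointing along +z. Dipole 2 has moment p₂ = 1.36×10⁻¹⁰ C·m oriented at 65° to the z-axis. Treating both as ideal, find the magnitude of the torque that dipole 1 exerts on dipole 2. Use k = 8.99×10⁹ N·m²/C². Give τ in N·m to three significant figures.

The second dipole sits on the axis of the first, so the field there is axial: E₁ = 2kp₁/r³ along +z.
E₁ = 2(8.99×10⁹)(1.28×10⁻⁹)/(0.197)³ = 3010 N/C.
Torque on the second dipole: τ = p₂ E₁ sinθ.
τ = (1.36×10⁻¹⁰)(3010)·sin65° = 3.710×10⁻⁷ N·m.

τ ≈ 3.71×10⁻⁷ N·m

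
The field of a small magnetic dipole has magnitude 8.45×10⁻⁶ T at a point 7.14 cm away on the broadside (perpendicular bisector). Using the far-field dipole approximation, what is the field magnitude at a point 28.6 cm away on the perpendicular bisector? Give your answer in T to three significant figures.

Dipole fields scale as 1/r³ in the far field; the geometry is the same at both points.
B₂ = B₁ · (r₁/r₂)³ = 8.45×10⁻⁶ · (7.14/28.6)³.
(r₁/r₂)³ = (0.2497)³ = 0.01556.
B₂ ≈ 1.315×10⁻⁷ T.

B ≈ 1.31×10⁻⁷ T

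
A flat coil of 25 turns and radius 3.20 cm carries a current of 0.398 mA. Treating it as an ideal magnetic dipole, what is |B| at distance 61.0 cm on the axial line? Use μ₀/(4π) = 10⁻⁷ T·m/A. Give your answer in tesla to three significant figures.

m = NIA = NIπa² = 25·(3.98×10⁻⁴)·π·(0.0320)² = 3.201×10⁻⁵ A·m².
On axis B = (μ₀/4π)·2m/r³.
B = 2·(10⁻⁷)·(3.201×10⁻⁵) / (0.610)³ = 2.821×10⁻¹¹ T.

B ≈ 2.82×10⁻¹¹ T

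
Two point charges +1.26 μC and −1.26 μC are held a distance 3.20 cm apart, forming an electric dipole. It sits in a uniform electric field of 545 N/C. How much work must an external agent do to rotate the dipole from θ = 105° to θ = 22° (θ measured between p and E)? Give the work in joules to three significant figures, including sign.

Dipole moment p = qd = (1.26×10⁻⁶ C)(0.0320 m) = 4.032×10⁻⁸ C·m.
W_ext = ΔU = U(θ₂) − U(θ₁) = −pE cosθ₂ − (−pE cosθ₁) = pE(cosθ₁ − cosθ₂).
W = (4.032×10⁻⁸)(545)·(cos105° − cos22°) = (2.197×10⁻⁵)·(-1.1860) = -2.606×10⁻⁵ J.

W ≈ -2.61×10⁻⁵ J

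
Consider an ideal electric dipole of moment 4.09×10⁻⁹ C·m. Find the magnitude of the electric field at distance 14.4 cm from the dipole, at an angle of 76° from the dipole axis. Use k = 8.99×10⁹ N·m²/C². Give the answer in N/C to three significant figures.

E ≈ 1.34×10⁴ N/C

At angle θ the dipole field magnitude is E = (kp/r³)·√(1 + 3cos²θ).
kp/r³ = (8.99×10⁹)(4.09×10⁻⁹) / (0.144)³ = 1.231×10⁴ N/C.
√(1 + 3cos²76°) = √(1 + 3·0.0585) = √1.1756 ≈ 1.0842.
E ≈ 1.231×10⁴ × 1.084 = 1.335×10⁴ N/C.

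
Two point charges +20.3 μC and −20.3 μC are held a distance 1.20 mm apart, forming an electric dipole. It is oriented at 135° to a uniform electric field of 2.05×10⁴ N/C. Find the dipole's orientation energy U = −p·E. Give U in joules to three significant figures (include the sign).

U ≈ 3.53×10⁻⁴ J

Dipole moment p = qd = (2.03×10⁻⁵ C)(0.00120 m) = 2.436×10⁻⁸ C·m.
U = −p·E = −pE cosθ.
U = −(2.436×10⁻⁸)(2.05×10⁴)·cos135° = 3.531×10⁻⁴ J.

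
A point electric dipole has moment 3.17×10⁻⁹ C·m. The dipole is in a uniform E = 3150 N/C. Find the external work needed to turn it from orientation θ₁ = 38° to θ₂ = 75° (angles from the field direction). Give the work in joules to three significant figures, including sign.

W ≈ 5.28×10⁻⁶ J

W_ext = ΔU = U(θ₂) − U(θ₁) = −pE cosθ₂ − (−pE cosθ₁) = pE(cosθ₁ − cosθ₂).
W = (3.17×10⁻⁹)(3150)·(cos38° − cos75°) = (9.986×10⁻⁶)·(+0.5292) = 5.284×10⁻⁶ J.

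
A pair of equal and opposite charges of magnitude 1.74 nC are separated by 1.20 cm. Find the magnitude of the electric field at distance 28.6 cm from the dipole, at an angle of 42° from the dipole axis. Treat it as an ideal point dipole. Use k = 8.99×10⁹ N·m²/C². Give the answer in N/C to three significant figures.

E ≈ 13.1 N/C

Dipole moment p = qd = (1.74×10⁻⁹ C)(0.0120 m) = 2.088×10⁻¹¹ C·m.
At angle θ the dipole field magnitude is E = (kp/r³)·√(1 + 3cos²θ).
kp/r³ = (8.99×10⁹)(2.088×10⁻¹¹) / (0.286)³ = 8.024 N/C.
√(1 + 3cos²42°) = √(1 + 3·0.5523) = √2.6568 ≈ 1.6300.
E ≈ 8.024 × 1.630 = 13.08 N/C.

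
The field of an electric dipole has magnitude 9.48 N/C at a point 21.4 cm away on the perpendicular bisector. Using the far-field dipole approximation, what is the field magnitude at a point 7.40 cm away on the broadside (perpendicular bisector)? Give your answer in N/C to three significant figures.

Dipole fields scale as 1/r³ in the far field; the geometry is the same at both points.
E₂ = E₁ · (r₁/r₂)³ = 9.48 · (21.4/7.40)³.
(r₁/r₂)³ = (2.892)³ = 24.19.
E₂ ≈ 229.3 N/C.

E ≈ 229 N/C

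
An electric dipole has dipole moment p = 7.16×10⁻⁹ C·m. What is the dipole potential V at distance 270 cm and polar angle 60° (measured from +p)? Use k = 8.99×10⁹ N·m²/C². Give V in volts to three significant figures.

The dipole potential is V = kp cosθ / r².
V = (8.99×10⁹)(7.16×10⁻⁹)·cos60° / (2.70)² = 4.415 V.

V ≈ 4.41 V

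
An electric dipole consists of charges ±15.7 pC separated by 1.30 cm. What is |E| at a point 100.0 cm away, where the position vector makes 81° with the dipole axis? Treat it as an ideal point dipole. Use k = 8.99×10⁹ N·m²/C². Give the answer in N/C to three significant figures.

E ≈ 0.00190 N/C

Dipole moment p = qd = (1.57×10⁻¹¹ C)(0.0130 m) = 2.041×10⁻¹³ C·m.
At angle θ the dipole field magnitude is E = (kp/r³)·√(1 + 3cos²θ).
kp/r³ = (8.99×10⁹)(2.041×10⁻¹³) / (1.00)³ = 0.001835 N/C.
√(1 + 3cos²81°) = √(1 + 3·0.0245) = √1.0734 ≈ 1.0361.
E ≈ 0.001835 × 1.036 = 0.001901 N/C.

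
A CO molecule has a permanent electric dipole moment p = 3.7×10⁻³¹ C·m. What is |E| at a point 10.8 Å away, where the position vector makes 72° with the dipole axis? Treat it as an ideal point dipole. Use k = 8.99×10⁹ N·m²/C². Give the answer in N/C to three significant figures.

E ≈ 2.99×10⁶ N/C

At angle θ the dipole field magnitude is E = (kp/r³)·√(1 + 3cos²θ).
kp/r³ = (8.99×10⁹)(3.70×10⁻³¹) / (1.08×10⁻⁹)³ = 2.641×10⁶ N/C.
√(1 + 3cos²72°) = √(1 + 3·0.0955) = √1.2865 ≈ 1.1342.
E ≈ 2.641×10⁶ × 1.134 = 2.995×10⁶ N/C.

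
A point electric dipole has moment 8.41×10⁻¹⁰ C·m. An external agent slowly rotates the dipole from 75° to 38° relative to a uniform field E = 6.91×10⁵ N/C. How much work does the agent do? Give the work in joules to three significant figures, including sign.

W ≈ -3.08×10⁻⁴ J

W_ext = ΔU = U(θ₂) − U(θ₁) = −pE cosθ₂ − (−pE cosθ₁) = pE(cosθ₁ − cosθ₂).
W = (8.41×10⁻¹⁰)(6.91×10⁵)·(cos75° − cos38°) = (5.811×10⁻⁴)·(-0.5292) = -3.075×10⁻⁴ J.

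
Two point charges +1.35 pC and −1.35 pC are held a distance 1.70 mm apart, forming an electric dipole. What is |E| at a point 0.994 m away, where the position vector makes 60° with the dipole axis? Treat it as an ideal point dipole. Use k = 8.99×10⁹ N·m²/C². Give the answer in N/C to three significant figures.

Dipole moment p = qd = (1.35×10⁻¹² C)(0.00170 m) = 2.295×10⁻¹⁵ C·m.
At angle θ the dipole field magnitude is E = (kp/r³)·√(1 + 3cos²θ).
kp/r³ = (8.99×10⁹)(2.295×10⁻¹⁵) / (0.994)³ = 2.101×10⁻⁵ N/C.
√(1 + 3cos²60°) = √(1 + 3·0.2500) = √1.7500 ≈ 1.3229.
E ≈ 2.101×10⁻⁵ × 1.323 = 2.779×10⁻⁵ N/C.

E ≈ 2.78×10⁻⁵ N/C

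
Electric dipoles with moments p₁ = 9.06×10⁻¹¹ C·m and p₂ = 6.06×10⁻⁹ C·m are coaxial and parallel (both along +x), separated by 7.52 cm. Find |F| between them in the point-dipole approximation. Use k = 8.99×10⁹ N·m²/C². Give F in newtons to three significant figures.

On-axis field of dipole 1 at distance r: E = 2kp₁/r³. Force on dipole 2 is F = p₂·dE/dr (gradient along axis).
dE/dr = −6kp₁/r⁴, so |F| = 6kp₁p₂/r⁴ (attractive for aligned moments).
F = 6(8.99×10⁹)(9.06×10⁻¹¹)(6.06×10⁻⁹)/(0.0752)⁴ = 9.261×10⁻⁴ N.

F ≈ 9.26×10⁻⁴ N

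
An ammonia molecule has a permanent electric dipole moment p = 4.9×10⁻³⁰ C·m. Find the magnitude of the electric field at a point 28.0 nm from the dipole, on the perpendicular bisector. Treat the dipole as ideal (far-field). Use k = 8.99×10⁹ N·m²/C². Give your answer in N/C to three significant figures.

E ≈ 2010 N/C

In the equatorial plane E = kp/r³.
E = (8.99×10⁹)(4.90×10⁻³⁰) / (2.80×10⁻⁸)³ = 2007 N/C.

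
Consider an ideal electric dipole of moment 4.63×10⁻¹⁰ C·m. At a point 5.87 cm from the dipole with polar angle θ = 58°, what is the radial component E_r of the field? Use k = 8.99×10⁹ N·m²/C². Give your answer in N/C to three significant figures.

E_r ≈ 2.18×10⁴ N/C

For a dipole, E_r = (2kp cosθ)/r³.
kp/r³ = (8.99×10⁹)(4.63×10⁻¹⁰)/(0.0587)³ = 2.058×10⁴ N/C.
E_r = 2·2.058×10⁴·cos58° = 2.181×10⁴ N/C.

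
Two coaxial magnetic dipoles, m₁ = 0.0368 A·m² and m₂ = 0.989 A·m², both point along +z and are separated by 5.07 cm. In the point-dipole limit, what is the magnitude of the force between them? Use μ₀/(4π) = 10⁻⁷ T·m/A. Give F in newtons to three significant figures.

On-axis B of dipole 1: B = (μ₀/4π)·2m₁/r³. Force on dipole 2: F = m₂·dB/dr.
dB/dr = −(μ₀/4π)·6m₁/r⁴, so |F| = (μ₀/4π)·6m₁m₂/r⁴.
F = 6(10⁻⁷)(0.0368)(0.989)/(0.0507)⁴ = 0.003305 N.

F ≈ 0.00330 N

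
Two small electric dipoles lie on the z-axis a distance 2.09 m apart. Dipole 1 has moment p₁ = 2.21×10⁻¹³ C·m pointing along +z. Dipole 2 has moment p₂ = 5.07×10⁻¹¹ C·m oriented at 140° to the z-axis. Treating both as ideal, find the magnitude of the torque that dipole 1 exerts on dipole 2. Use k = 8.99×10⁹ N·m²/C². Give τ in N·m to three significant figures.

The second dipole sits on the axis of the first, so the field there is axial: E₁ = 2kp₁/r³ along +z.
E₁ = 2(8.99×10⁹)(2.21×10⁻¹³)/(2.09)³ = 4.353×10⁻⁴ N/C.
Torque on the second dipole: τ = p₂ E₁ sinθ.
τ = (5.07×10⁻¹¹)(4.353×10⁻⁴)·sin140° = 1.418×10⁻¹⁴ N·m.

τ ≈ 1.42×10⁻¹⁴ N·m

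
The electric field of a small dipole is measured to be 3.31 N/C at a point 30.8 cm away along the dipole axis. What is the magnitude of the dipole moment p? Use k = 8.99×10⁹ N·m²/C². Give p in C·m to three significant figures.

On axis E = 2kp/r³, so p = Er³/(2k).
p = (3.31)·(0.308)³ / (2·8.99×10⁹) = 5.379×10⁻¹² C·m.

p ≈ 5.38×10⁻¹² C·m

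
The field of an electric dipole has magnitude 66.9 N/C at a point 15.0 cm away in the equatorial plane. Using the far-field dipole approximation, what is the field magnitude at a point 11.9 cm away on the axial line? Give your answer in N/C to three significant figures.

E ≈ 268 N/C

Dipole fields scale as 1/r³ in the far field.
The axial field is twice the equatorial field at the same r, so the geometry factor is 2/1.
E₂ = E₁ · (2/1) · (r₁/r₂)³ = 66.9 · 2 · (15.0/11.9)³.
(r₁/r₂)³ = (1.261)³ = 2.003.
E₂ ≈ 268.0 N/C.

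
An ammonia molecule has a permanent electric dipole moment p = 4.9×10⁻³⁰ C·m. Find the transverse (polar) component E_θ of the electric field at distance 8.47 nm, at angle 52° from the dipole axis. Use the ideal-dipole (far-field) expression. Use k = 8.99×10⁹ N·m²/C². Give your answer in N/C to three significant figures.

For a dipole, E_θ = (kp sinθ)/r³.
kp/r³ = (8.99×10⁹)(4.90×10⁻³⁰)/(8.47×10⁻⁹)³ = 7.249×10⁴ N/C.
E_θ = 7.249×10⁴·sin52° = 5.713×10⁴ N/C.

E_θ ≈ 5.71×10⁴ N/C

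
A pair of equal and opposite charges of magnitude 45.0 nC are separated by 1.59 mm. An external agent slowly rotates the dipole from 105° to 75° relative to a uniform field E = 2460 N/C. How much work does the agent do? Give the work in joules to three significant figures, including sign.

W ≈ -9.11×10⁻⁸ J

Dipole moment p = qd = (4.50×10⁻⁸ C)(0.00159 m) = 7.155×10⁻¹¹ C·m.
W_ext = ΔU = U(θ₂) − U(θ₁) = −pE cosθ₂ − (−pE cosθ₁) = pE(cosθ₁ − cosθ₂).
W = (7.155×10⁻¹¹)(2460)·(cos105° − cos75°) = (1.760×10⁻⁷)·(-0.5176) = -9.111×10⁻⁸ J.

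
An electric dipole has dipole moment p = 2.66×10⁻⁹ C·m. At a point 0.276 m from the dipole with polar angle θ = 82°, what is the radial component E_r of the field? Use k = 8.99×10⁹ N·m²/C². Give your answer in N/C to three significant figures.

E_r ≈ 317 N/C

For a dipole, E_r = (2kp cosθ)/r³.
kp/r³ = (8.99×10⁹)(2.66×10⁻⁹)/(0.276)³ = 1137 N/C.
E_r = 2·1137·cos82° = 316.6 N/C.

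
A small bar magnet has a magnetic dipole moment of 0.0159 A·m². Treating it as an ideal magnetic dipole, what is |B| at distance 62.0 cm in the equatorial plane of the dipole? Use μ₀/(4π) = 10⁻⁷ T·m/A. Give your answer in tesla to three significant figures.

B ≈ 6.67×10⁻⁹ T

In the equatorial plane B = (μ₀/4π)·m/r³ (half the axial value).
B = (10⁻⁷)·(0.0159) / (0.620)³ = 6.671×10⁻⁹ T.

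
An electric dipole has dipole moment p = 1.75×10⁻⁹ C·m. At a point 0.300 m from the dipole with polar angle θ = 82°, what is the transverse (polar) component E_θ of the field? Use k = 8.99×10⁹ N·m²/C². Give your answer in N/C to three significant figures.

E_θ ≈ 577 N/C

For a dipole, E_θ = (kp sinθ)/r³.
kp/r³ = (8.99×10⁹)(1.75×10⁻⁹)/(0.300)³ = 582.7 N/C.
E_θ = 582.7·sin82° = 577.0 N/C.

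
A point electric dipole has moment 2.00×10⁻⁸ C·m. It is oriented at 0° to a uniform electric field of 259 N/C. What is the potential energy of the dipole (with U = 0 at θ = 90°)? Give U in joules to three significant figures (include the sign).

U = −p·E = −pE cosθ.
U = −(2.00×10⁻⁸)(259)·cos0° = -5.180×10⁻⁶ J.

U ≈ -5.18×10⁻⁶ J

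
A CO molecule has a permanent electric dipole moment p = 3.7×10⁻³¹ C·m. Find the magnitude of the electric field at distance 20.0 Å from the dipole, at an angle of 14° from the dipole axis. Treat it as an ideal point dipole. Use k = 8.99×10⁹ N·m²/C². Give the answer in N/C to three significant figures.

E ≈ 8.13×10⁵ N/C

At angle θ the dipole field magnitude is E = (kp/r³)·√(1 + 3cos²θ).
kp/r³ = (8.99×10⁹)(3.70×10⁻³¹) / (2.00×10⁻⁹)³ = 4.158×10⁵ N/C.
√(1 + 3cos²14°) = √(1 + 3·0.9415) = √3.8244 ≈ 1.9556.
E ≈ 4.158×10⁵ × 1.956 = 8.131×10⁵ N/C.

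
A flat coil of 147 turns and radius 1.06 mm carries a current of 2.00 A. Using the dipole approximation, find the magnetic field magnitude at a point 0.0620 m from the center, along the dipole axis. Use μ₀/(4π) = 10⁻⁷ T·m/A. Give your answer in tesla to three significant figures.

m = NIA = NIπa² = 147·(2.00)·π·(0.00106)² = 0.001038 A·m².
On axis B = (μ₀/4π)·2m/r³.
B = 2·(10⁻⁷)·(0.001038) / (0.0620)³ = 8.711×10⁻⁷ T.

B ≈ 8.71×10⁻⁷ T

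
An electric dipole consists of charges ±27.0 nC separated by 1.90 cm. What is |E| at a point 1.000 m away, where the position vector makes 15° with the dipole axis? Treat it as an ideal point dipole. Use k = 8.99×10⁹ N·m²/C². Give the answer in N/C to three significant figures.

Dipole moment p = qd = (2.70×10⁻⁸ C)(0.0190 m) = 5.13×10⁻¹⁰ C·m.
At angle θ the dipole field magnitude is E = (kp/r³)·√(1 + 3cos²θ).
kp/r³ = (8.99×10⁹)(5.13×10⁻¹⁰) / (1.00)³ = 4.612 N/C.
√(1 + 3cos²15°) = √(1 + 3·0.9330) = √3.7990 ≈ 1.9491.
E ≈ 4.612 × 1.949 = 8.989 N/C.

E ≈ 8.99 N/C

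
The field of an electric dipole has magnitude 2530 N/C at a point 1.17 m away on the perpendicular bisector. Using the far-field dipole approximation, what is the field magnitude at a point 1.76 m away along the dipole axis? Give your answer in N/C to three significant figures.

E ≈ 1490 N/C

Dipole fields scale as 1/r³ in the far field.
The axial field is twice the equatorial field at the same r, so the geometry factor is 2/1.
E₂ = E₁ · (2/1) · (r₁/r₂)³ = 2530 · 2 · (1.17/1.76)³.
(r₁/r₂)³ = (0.6648)³ = 0.2938.
E₂ ≈ 1487 N/C.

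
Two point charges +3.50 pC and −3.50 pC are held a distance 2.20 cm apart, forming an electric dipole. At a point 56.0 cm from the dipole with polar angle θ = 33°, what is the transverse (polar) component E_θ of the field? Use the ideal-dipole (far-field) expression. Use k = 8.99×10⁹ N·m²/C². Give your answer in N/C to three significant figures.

Dipole moment p = qd = (3.50×10⁻¹² C)(0.0220 m) = 7.70×10⁻¹⁴ C·m.
For a dipole, E_θ = (kp sinθ)/r³.
kp/r³ = (8.99×10⁹)(7.70×10⁻¹⁴)/(0.560)³ = 0.003942 N/C.
E_θ = 0.003942·sin33° = 0.002147 N/C.

E_θ ≈ 0.00215 N/C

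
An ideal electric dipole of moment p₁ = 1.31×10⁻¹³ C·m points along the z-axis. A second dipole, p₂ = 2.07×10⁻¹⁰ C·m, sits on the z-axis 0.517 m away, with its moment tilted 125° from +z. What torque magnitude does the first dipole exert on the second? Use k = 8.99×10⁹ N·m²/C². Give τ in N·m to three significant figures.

The second dipole sits on the axis of the first, so the field there is axial: E₁ = 2kp₁/r³ along +z.
E₁ = 2(8.99×10⁹)(1.31×10⁻¹³)/(0.517)³ = 0.01704 N/C.
Torque on the second dipole: τ = p₂ E₁ sinθ.
τ = (2.07×10⁻¹⁰)(0.01704)·sin125° = 2.890×10⁻¹² N·m.

τ ≈ 2.89×10⁻¹² N·m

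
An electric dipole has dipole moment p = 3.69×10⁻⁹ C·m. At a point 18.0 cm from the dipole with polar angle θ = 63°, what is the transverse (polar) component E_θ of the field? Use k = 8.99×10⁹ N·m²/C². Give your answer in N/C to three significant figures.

For a dipole, E_θ = (kp sinθ)/r³.
kp/r³ = (8.99×10⁹)(3.69×10⁻⁹)/(0.180)³ = 5688 N/C.
E_θ = 5688·sin63° = 5068 N/C.

E_θ ≈ 5070 N/C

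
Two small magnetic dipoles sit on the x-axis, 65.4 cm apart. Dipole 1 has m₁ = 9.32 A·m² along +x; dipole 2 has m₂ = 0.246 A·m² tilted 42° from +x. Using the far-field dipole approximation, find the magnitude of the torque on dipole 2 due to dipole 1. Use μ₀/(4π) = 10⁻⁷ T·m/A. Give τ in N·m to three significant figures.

Dipole B is on the axis of dipole A, so B₁ there is axial: B₁ = (μ₀/4π)·2m₁/r³ along +x.
B₁ = 2(10⁻⁷)(9.32)/(0.654)³ = 6.664×10⁻⁶ T.
τ = m₂ B₁ sinθ.
τ = (0.246)(6.664×10⁻⁶)·sin42° = 1.097×10⁻⁶ N·m.

τ ≈ 1.10×10⁻⁶ N·m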